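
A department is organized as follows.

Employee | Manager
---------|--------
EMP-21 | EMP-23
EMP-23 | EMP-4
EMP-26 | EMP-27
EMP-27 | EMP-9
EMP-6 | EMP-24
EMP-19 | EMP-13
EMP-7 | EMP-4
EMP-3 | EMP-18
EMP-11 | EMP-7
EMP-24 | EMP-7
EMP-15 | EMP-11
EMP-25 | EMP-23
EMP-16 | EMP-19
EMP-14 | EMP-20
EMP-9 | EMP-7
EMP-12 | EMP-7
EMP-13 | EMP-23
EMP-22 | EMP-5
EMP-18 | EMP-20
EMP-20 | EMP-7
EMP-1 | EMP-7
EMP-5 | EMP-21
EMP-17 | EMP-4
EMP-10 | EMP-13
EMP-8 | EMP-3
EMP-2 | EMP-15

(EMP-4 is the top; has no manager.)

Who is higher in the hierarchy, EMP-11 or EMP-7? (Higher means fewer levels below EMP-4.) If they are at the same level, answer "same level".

EMP-7

EMP-11 is 2 levels below EMP-4; EMP-7 is 1. EMP-7 is higher.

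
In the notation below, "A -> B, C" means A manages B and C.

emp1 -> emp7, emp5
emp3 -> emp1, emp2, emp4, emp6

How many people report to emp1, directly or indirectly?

2

emp1 directly manages emp7, emp5. emp7 has no reports. emp5 has no reports. So emp1's organization is 2 direct reports plus everyone under them: 1 + 1 = 2.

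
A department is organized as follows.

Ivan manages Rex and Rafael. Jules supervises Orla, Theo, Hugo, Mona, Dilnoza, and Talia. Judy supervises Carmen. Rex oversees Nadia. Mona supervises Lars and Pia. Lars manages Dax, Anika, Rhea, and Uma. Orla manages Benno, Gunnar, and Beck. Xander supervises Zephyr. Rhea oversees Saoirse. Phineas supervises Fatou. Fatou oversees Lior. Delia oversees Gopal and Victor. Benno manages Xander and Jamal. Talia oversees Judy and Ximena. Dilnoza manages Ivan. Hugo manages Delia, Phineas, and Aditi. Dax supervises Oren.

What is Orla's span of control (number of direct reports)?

3

Orla directly manages Benno, Gunnar, Beck. That is 3 direct reports.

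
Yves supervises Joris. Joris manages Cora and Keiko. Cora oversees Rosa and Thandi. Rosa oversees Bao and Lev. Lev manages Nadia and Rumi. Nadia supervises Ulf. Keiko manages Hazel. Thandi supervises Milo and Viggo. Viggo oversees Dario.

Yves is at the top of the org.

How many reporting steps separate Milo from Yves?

Chain from Milo up to Yves: Milo → Thandi → Cora → Joris → Yves. That is 4 steps up, so Milo is 4 levels below Yves.

4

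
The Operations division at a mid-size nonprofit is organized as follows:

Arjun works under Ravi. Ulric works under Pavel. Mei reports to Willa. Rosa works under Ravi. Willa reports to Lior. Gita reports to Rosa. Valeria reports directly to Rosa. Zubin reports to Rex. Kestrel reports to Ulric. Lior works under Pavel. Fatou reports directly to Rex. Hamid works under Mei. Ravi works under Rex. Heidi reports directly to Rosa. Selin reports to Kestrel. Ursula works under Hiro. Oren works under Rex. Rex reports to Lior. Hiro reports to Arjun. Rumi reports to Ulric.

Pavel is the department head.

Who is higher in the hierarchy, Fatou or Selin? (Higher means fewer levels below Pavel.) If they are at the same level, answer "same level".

same level

Both Fatou and Selin are 3 levels below Pavel.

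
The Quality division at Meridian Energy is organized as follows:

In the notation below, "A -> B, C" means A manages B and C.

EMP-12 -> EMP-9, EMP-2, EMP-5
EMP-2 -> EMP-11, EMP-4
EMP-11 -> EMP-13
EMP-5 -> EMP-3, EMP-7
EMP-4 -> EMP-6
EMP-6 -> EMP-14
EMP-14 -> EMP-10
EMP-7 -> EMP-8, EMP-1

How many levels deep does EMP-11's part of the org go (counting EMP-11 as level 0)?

1

The longest chain under EMP-11 runs EMP-11 → EMP-13, which is 1 level below EMP-11.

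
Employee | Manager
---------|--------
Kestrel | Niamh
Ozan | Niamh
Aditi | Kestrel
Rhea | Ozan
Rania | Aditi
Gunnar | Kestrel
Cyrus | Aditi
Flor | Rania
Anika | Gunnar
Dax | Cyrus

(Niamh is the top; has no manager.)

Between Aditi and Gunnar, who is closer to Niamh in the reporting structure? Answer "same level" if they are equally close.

Both Aditi and Gunnar are 2 levels below Niamh.

same level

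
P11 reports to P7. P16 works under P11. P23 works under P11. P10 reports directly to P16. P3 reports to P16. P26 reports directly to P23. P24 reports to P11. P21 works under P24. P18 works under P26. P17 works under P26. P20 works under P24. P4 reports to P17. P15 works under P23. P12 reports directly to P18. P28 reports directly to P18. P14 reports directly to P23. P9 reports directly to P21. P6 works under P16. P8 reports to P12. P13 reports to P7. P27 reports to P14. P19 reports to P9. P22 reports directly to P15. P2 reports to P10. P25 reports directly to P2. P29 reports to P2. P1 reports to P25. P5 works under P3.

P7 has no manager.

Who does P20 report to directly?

P20 reports directly to P24.

P24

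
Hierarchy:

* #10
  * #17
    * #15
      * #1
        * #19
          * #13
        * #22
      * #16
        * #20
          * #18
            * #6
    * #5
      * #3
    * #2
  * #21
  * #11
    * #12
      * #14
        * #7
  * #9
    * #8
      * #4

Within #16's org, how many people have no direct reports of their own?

1

The only person in #16's organization with no one reporting to them is #6. That is 1.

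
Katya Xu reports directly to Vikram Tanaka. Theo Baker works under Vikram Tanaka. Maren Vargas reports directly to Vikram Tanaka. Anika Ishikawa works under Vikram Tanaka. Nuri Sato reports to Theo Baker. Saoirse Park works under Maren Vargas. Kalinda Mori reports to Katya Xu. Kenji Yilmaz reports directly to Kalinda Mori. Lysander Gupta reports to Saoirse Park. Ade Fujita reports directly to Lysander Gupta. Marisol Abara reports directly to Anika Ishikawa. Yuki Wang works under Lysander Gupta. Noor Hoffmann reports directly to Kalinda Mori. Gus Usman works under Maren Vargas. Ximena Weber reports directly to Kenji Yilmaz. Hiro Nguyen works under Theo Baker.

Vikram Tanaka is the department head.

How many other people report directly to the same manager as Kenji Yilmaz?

Kenji Yilmaz reports to Kalinda Mori. Kalinda Mori's other direct reports are Noor Hoffmann — 1 peer.

1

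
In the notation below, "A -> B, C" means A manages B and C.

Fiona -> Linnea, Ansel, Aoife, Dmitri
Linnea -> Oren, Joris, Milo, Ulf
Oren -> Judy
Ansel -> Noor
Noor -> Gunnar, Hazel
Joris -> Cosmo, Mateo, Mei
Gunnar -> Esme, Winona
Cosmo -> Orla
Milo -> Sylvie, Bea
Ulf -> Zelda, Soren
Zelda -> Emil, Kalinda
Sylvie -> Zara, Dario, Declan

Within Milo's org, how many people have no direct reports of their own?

The people in Milo's organization with no one reporting to them are Bea, Declan, Dario, Zara. That is 4.

4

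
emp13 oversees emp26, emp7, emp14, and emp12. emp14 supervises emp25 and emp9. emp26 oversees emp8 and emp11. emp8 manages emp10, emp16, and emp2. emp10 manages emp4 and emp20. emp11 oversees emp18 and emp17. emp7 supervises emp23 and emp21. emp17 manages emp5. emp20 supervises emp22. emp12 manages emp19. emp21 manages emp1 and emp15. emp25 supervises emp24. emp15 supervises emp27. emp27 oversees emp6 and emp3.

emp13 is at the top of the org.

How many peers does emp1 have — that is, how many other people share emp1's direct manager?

1

emp1 reports to emp21. emp21's other direct reports are emp15 — 1 peer.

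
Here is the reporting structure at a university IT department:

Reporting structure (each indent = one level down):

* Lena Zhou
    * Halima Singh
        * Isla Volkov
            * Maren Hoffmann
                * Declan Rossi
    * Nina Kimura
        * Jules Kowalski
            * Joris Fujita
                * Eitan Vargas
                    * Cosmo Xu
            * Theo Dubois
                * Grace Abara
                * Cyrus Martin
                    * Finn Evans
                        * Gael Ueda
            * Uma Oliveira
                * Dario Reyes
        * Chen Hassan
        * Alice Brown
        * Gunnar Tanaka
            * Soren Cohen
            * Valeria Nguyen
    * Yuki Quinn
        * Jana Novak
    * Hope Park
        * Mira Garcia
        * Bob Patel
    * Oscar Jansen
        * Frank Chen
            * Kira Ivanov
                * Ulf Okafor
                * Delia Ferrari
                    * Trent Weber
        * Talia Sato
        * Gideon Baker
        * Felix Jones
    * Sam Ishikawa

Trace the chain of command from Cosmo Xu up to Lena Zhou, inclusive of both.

Cosmo Xu reports to Eitan Vargas. Eitan Vargas reports to Joris Fujita. Joris Fujita reports to Jules Kowalski. Jules Kowalski reports to Nina Kimura. Nina Kimura reports to Lena Zhou. Lena Zhou is at the top.

Cosmo Xu -> Eitan Vargas -> Joris Fujita -> Jules Kowalski -> Nina Kimura -> Lena Zhou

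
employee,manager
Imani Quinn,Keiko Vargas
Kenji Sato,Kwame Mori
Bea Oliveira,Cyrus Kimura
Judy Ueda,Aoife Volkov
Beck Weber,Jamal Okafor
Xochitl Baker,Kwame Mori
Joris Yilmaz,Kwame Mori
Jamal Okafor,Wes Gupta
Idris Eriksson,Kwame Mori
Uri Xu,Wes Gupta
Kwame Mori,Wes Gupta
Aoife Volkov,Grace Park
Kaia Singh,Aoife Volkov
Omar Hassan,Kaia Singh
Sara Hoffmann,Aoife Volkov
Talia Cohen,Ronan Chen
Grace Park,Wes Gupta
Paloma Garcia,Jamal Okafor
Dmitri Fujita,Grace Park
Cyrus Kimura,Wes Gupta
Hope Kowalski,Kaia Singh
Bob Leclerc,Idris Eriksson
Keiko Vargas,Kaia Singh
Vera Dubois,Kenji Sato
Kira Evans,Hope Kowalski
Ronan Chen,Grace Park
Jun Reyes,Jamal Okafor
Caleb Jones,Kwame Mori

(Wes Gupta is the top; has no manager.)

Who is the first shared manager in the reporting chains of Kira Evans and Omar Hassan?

Kaia Singh

Kira Evans's chain of managers is Hope Kowalski, Kaia Singh, Aoife Volkov, Grace Park, Wes Gupta. Omar Hassan's chain of managers is Kaia Singh, Aoife Volkov, Grace Park, Wes Gupta. The first manager that appears in both chains is Kaia Singh.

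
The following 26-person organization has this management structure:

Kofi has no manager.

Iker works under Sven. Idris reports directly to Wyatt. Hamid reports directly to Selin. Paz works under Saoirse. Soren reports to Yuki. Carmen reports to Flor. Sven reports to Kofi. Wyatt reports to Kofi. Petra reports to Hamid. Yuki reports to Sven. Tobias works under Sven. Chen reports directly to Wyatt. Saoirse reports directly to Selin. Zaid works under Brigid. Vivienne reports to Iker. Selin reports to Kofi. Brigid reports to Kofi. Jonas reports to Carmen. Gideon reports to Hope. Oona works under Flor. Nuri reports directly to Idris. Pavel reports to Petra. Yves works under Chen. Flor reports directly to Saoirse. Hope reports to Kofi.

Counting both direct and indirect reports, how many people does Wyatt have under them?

Wyatt directly manages Chen, Idris. Under Chen: Yves (1). Under Idris: Nuri (1). So Wyatt's organization is 2 direct reports plus everyone under them: 2 + 2 = 4.

4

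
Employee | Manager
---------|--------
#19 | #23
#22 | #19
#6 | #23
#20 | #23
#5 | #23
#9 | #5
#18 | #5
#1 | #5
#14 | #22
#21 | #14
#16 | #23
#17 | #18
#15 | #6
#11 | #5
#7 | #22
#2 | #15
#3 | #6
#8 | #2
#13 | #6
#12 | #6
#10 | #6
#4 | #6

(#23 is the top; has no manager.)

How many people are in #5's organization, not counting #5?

5

#5 directly manages #9, #18, #1, #11. #9 has no reports. Under #18: #17 (1). #1 has no reports. #11 has no reports. So #5's organization is 4 direct reports plus everyone under them: 1 + 2 + 1 + 1 = 5.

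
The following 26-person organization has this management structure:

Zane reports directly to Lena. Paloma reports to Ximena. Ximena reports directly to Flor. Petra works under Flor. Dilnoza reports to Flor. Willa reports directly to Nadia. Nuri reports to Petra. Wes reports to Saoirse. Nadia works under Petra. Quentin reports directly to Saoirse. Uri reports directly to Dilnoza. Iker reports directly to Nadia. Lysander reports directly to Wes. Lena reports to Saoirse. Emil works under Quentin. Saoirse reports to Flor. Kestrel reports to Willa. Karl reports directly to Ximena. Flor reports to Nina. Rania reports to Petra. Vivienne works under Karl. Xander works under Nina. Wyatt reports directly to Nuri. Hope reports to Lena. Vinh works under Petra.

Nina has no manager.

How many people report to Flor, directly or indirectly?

23

Flor directly manages Petra, Ximena, Saoirse, Dilnoza. Under Petra: Vinh, Nuri, Wyatt, Nadia, Iker, Willa, Kestrel, Rania (8). Under Ximena: Paloma, Karl, Vivienne (3). Under Saoirse: Wes, Lysander, Lena, Hope, Zane, Quentin, Emil (7). Under Dilnoza: Uri (1). So Flor's organization is 4 direct reports plus everyone under them: 9 + 4 + 8 + 2 = 23.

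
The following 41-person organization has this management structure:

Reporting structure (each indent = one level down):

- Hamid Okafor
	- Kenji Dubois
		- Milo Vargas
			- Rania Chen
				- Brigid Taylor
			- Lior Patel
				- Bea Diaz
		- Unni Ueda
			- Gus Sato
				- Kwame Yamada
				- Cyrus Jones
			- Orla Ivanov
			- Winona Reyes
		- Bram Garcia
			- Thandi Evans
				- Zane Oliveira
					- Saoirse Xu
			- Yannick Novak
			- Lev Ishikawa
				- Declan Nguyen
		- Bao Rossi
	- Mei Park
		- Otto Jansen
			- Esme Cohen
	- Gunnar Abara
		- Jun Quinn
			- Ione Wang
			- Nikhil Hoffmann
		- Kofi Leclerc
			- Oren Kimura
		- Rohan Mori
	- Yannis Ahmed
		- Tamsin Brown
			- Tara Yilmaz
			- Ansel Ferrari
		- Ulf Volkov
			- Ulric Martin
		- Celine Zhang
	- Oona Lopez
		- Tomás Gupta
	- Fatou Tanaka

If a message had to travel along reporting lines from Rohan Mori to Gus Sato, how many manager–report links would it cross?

5

Rohan Mori is 2 levels below Hamid Okafor, and Gus Sato is 3 levels below Hamid Okafor (their lowest common manager). The shortest path runs up from Rohan Mori to Hamid Okafor and back down to Gus Sato: 2 + 3 = 5 links.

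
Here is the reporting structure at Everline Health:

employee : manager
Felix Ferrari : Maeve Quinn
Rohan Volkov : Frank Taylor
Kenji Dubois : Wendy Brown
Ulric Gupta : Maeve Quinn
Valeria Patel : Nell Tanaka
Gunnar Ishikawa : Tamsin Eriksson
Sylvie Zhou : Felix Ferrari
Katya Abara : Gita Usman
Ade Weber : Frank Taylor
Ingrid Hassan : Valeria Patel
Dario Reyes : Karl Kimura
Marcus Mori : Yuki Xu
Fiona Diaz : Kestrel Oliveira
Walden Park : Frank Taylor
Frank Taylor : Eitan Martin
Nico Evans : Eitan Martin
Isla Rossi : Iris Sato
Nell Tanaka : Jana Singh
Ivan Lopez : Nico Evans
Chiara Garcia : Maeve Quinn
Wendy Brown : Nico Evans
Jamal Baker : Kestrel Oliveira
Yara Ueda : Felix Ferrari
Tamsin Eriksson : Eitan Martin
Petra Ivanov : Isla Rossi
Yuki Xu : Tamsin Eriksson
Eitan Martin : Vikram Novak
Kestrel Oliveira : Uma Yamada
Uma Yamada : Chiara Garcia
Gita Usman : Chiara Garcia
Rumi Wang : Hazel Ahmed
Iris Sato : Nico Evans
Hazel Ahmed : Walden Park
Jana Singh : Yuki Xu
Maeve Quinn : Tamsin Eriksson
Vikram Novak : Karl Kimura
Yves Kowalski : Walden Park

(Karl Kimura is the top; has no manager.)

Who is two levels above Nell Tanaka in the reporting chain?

Nell Tanaka reports to Jana Singh, and Jana Singh reports to Yuki Xu. So Nell Tanaka's skip-level manager is Yuki Xu.

Yuki Xu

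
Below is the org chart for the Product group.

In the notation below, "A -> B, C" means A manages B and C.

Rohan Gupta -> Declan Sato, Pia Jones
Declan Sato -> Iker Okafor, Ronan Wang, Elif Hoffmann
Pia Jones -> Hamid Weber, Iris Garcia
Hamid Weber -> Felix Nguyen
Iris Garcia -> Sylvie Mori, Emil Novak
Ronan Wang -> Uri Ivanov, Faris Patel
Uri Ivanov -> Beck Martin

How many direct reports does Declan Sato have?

3

Declan Sato directly manages Iker Okafor, Ronan Wang, Elif Hoffmann. That is 3 direct reports.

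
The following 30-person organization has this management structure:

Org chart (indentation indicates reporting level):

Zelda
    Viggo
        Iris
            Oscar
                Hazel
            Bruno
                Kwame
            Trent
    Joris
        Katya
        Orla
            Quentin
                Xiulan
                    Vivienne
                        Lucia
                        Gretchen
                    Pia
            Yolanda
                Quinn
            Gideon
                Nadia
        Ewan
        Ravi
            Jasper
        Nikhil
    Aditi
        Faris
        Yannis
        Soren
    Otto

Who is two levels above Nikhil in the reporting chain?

Zelda

Nikhil reports to Joris, and Joris reports to Zelda. So Nikhil's skip-level manager is Zelda.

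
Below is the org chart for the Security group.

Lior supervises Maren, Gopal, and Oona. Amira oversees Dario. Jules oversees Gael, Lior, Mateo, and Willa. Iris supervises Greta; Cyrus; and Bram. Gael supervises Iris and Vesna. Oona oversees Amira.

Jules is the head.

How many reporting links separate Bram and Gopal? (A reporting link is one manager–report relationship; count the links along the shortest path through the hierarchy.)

5

Bram is 3 levels below Jules, and Gopal is 2 levels below Jules (their lowest common manager). The shortest path runs up from Bram to Jules and back down to Gopal: 3 + 2 = 5 links.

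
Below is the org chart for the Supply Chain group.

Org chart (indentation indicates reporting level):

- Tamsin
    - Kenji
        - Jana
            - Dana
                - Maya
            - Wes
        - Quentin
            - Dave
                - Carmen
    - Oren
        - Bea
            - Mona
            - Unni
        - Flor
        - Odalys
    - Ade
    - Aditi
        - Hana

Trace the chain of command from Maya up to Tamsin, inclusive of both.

Maya reports to Dana. Dana reports to Jana. Jana reports to Kenji. Kenji reports to Tamsin. Tamsin is at the top.

Maya -> Dana -> Jana -> Kenji -> Tamsin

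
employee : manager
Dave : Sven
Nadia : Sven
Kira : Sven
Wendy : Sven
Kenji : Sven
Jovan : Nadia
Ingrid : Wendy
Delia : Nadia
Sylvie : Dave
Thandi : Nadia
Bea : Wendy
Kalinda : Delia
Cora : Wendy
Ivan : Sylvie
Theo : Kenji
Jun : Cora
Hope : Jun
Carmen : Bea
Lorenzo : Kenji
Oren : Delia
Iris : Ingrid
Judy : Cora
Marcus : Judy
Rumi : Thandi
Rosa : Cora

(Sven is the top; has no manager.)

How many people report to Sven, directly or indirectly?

25

Sven directly manages Dave, Nadia, Kira, Wendy, Kenji. Under Dave: Sylvie, Ivan (2). Under Nadia: Thandi, Rumi, Delia, Oren, Kalinda, Jovan (6). Kira has no reports. Under Wendy: Cora, Rosa, Judy, Marcus, Jun, Hope, Bea, Carmen, Ingrid, Iris (10). Under Kenji: Lorenzo, Theo (2). So Sven's organization is 5 direct reports plus everyone under them: 3 + 7 + 1 + 11 + 3 = 25.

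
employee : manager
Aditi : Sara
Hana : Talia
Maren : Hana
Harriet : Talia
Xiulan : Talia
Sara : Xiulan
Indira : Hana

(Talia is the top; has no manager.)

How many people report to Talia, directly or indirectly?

Talia directly manages Hana, Harriet, Xiulan. Under Hana: Indira, Maren (2). Harriet has no reports. Under Xiulan: Sara, Aditi (2). So Talia's organization is 3 direct reports plus everyone under them: 3 + 1 + 3 = 7.

7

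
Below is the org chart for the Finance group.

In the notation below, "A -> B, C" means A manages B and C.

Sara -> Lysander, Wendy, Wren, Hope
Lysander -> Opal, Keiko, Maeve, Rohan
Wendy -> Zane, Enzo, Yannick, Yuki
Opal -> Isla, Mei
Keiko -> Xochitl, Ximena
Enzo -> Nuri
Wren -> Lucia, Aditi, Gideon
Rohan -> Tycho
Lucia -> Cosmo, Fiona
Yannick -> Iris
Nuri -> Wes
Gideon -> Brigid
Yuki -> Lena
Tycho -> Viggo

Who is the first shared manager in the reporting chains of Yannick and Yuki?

Yannick's chain of managers is Wendy, Sara. Yuki's chain of managers is Wendy, Sara. The first manager that appears in both chains is Wendy.

Wendy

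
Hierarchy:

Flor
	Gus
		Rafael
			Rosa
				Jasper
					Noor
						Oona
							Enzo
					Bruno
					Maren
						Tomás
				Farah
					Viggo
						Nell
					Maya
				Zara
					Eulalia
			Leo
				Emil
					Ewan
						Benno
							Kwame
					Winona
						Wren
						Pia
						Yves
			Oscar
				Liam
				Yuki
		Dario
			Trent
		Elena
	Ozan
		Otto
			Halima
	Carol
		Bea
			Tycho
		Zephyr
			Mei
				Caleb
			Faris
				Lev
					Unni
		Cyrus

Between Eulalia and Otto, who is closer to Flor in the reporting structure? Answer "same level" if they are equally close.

Eulalia is 5 levels below Flor; Otto is 2. Otto is higher.

Otto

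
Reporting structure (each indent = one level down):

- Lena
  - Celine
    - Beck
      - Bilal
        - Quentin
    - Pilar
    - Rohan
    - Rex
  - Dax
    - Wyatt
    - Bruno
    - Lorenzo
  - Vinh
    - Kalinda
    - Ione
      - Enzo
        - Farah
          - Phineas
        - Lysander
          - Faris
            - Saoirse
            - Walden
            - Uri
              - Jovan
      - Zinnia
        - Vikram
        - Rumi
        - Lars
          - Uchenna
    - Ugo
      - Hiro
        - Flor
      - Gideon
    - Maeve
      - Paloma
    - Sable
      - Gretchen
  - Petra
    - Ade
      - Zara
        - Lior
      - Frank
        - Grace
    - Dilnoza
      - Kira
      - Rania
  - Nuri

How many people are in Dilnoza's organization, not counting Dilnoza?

Dilnoza directly manages Kira, Rania. Kira has no reports. Rania has no reports. So Dilnoza's organization is 2 direct reports plus everyone under them: 1 + 1 = 2.

2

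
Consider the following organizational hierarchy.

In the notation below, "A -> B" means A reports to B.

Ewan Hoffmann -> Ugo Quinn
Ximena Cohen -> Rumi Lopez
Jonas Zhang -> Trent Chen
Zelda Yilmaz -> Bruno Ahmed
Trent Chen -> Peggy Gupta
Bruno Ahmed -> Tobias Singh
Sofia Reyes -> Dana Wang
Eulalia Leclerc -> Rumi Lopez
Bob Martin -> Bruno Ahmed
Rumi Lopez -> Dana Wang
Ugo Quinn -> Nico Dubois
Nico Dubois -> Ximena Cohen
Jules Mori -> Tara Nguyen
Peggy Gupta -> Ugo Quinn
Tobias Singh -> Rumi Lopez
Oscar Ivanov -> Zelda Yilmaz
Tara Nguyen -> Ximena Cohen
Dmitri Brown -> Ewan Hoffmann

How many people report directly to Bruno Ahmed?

Bruno Ahmed directly manages Zelda Yilmaz, Bob Martin. That is 2 direct reports.

2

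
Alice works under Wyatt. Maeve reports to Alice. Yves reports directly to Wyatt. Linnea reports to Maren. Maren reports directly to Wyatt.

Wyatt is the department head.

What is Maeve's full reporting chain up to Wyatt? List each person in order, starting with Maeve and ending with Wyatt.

Maeve -> Alice -> Wyatt

Maeve reports to Alice. Alice reports to Wyatt. Wyatt is at the top.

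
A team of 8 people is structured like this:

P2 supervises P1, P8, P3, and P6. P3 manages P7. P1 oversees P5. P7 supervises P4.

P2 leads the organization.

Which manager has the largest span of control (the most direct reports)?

P2

Direct-report counts: P2 has 4; P3 has 1; P7 has 1; P1 has 1. The largest is 4, held by P2.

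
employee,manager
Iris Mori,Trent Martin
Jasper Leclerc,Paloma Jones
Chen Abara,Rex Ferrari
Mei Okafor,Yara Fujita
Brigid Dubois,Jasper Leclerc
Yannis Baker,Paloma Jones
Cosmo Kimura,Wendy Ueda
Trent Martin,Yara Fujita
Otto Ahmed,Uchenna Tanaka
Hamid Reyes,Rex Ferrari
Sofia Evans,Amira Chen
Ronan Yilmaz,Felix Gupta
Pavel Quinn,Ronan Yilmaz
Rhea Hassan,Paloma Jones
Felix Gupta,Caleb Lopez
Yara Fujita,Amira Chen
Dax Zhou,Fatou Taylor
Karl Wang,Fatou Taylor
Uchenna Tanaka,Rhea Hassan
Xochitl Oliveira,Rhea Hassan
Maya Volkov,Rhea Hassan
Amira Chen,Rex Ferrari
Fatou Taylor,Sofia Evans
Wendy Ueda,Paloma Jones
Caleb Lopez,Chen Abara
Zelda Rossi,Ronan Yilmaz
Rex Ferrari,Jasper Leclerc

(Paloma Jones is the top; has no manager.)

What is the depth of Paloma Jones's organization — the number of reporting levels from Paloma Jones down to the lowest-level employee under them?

7

The longest chain under Paloma Jones runs Paloma Jones → Jasper Leclerc → Rex Ferrari → Chen Abara → Caleb Lopez → Felix Gupta → Ronan Yilmaz → Pavel Quinn, which is 7 levels below Paloma Jones.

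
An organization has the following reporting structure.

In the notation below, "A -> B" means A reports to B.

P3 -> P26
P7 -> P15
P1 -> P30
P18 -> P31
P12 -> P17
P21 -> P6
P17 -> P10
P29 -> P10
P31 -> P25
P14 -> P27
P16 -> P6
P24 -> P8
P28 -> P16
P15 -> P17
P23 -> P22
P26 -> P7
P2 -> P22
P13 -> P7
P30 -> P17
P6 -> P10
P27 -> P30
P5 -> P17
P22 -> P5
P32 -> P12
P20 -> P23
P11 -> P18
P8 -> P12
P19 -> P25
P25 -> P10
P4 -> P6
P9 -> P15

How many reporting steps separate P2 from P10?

Chain from P2 up to P10: P2 → P22 → P5 → P17 → P10. That is 4 steps up, so P2 is 4 levels below P10.

4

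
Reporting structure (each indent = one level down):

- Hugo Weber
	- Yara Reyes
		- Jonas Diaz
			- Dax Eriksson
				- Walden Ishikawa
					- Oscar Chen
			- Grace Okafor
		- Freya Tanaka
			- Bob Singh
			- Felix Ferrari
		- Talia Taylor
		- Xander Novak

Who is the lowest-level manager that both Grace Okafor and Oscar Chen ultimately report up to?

Jonas Diaz

Grace Okafor's chain of managers is Jonas Diaz, Yara Reyes, Hugo Weber. Oscar Chen's chain of managers is Walden Ishikawa, Dax Eriksson, Jonas Diaz, Yara Reyes, Hugo Weber. The first manager that appears in both chains is Jonas Diaz.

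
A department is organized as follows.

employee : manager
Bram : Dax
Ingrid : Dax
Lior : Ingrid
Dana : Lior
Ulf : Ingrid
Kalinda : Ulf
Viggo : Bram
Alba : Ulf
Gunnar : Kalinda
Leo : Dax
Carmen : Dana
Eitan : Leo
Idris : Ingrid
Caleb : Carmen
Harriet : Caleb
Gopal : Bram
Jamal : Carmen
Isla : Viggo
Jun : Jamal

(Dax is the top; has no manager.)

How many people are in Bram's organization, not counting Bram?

3

Bram directly manages Viggo, Gopal. Under Viggo: Isla (1). Gopal has no reports. So Bram's organization is 2 direct reports plus everyone under them: 2 + 1 = 3.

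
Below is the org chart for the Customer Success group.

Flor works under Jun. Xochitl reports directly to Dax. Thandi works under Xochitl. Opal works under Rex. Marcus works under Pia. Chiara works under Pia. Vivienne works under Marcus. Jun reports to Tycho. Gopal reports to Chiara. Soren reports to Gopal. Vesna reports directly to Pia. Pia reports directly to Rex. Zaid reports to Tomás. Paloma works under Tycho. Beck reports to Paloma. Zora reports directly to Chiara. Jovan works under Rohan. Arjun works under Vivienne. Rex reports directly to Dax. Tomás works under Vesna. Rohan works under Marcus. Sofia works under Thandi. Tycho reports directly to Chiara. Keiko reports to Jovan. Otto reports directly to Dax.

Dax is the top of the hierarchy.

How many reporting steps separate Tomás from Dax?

Chain from Tomás up to Dax: Tomás → Vesna → Pia → Rex → Dax. That is 4 steps up, so Tomás is 4 levels below Dax.

4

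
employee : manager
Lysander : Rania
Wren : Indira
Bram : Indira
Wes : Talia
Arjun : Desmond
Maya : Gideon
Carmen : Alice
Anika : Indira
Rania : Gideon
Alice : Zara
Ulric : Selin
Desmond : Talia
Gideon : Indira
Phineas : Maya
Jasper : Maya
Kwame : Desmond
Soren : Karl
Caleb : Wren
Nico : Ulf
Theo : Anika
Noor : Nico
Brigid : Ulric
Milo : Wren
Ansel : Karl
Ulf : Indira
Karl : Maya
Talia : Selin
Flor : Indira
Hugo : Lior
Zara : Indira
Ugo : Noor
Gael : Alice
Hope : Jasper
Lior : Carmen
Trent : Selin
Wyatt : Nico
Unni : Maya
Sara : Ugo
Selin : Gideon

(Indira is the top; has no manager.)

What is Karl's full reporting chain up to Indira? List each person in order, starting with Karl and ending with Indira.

Karl -> Maya -> Gideon -> Indira

Karl reports to Maya. Maya reports to Gideon. Gideon reports to Indira. Indira is at the top.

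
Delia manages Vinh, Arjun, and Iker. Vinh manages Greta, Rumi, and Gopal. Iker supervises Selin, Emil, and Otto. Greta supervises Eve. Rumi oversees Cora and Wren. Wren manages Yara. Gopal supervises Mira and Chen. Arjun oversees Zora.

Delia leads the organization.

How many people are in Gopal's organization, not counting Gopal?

Gopal directly manages Mira, Chen. Mira has no reports. Chen has no reports. So Gopal's organization is 2 direct reports plus everyone under them: 1 + 1 = 2.

2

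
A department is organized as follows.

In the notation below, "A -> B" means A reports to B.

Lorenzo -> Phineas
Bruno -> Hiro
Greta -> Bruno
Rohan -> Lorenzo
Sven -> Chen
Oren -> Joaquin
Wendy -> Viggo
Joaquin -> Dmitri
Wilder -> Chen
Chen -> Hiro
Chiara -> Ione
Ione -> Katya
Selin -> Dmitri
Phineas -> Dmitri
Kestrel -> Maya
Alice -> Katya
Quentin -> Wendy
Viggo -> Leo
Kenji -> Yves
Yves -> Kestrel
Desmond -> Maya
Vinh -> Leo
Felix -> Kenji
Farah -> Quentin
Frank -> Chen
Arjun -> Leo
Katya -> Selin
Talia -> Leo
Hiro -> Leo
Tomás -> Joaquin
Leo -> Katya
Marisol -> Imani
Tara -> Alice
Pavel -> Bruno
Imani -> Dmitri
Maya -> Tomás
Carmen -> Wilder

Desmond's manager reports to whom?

Desmond reports to Maya, and Maya reports to Tomás. So Desmond's skip-level manager is Tomás.

Tomás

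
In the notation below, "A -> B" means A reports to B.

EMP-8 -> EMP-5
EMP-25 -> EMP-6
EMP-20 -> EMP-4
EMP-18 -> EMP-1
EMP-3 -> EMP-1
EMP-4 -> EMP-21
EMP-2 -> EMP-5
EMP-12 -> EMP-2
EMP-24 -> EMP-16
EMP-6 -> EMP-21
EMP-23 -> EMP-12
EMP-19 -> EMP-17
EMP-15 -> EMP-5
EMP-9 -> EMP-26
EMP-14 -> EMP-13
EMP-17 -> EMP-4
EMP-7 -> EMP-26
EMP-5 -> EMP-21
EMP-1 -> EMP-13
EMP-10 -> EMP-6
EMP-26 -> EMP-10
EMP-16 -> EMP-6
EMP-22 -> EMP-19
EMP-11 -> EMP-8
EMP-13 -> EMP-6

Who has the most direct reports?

EMP-6

Direct-report counts: EMP-21 has 3; EMP-6 has 4; EMP-10 has 1; EMP-26 has 2; EMP-13 has 2; EMP-1 has 2; EMP-16 has 1; EMP-4 has 2; EMP-17 has 1; EMP-19 has 1; EMP-5 has 3; EMP-8 has 1; EMP-2 has 1; EMP-12 has 1. The largest is 4, held by EMP-6.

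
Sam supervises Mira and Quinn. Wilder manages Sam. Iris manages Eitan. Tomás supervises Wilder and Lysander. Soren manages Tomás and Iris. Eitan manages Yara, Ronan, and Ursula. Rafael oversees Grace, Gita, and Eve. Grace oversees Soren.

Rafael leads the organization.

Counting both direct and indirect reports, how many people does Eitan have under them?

3

Eitan directly manages Yara, Ronan, Ursula. Yara has no reports. Ronan has no reports. Ursula has no reports. So Eitan's organization is 3 direct reports plus everyone under them: 1 + 1 + 1 = 3.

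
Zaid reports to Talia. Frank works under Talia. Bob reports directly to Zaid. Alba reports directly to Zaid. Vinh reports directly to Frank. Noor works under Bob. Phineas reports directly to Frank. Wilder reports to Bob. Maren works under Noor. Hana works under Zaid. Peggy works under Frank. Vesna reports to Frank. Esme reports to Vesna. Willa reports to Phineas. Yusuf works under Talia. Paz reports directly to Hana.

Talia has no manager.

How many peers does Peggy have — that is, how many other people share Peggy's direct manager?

Peggy reports to Frank. Frank's other direct reports are Vinh, Phineas, Vesna — 3 peers.

3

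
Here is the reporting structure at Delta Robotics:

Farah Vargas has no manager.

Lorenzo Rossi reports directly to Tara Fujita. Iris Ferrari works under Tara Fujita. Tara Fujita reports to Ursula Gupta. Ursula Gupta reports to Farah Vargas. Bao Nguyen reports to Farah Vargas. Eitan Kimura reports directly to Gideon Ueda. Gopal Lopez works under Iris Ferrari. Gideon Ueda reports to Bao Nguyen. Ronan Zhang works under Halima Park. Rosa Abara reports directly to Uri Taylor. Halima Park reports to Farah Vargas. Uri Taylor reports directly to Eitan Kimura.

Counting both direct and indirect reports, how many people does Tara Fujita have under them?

Tara Fujita directly manages Lorenzo Rossi, Iris Ferrari. Lorenzo Rossi has no reports. Under Iris Ferrari: Gopal Lopez (1). So Tara Fujita's organization is 2 direct reports plus everyone under them: 1 + 2 = 3.

3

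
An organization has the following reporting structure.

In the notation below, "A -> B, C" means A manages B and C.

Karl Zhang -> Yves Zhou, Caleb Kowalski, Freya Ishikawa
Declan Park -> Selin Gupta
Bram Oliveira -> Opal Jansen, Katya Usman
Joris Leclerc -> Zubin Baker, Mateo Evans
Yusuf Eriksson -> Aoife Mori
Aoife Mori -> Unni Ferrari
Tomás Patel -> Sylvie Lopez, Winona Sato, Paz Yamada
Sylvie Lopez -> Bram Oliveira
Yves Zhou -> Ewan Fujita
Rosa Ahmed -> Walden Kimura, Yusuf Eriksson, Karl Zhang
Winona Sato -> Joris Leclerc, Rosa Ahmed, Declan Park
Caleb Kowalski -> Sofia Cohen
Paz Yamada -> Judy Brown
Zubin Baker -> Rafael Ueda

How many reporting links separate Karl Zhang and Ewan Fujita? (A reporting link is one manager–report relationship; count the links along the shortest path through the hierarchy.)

2

Ewan Fujita is in Karl Zhang's organization: the chain from Ewan Fujita up to Karl Zhang is Ewan Fujita → Yves Zhou → Karl Zhang, which is 2 links.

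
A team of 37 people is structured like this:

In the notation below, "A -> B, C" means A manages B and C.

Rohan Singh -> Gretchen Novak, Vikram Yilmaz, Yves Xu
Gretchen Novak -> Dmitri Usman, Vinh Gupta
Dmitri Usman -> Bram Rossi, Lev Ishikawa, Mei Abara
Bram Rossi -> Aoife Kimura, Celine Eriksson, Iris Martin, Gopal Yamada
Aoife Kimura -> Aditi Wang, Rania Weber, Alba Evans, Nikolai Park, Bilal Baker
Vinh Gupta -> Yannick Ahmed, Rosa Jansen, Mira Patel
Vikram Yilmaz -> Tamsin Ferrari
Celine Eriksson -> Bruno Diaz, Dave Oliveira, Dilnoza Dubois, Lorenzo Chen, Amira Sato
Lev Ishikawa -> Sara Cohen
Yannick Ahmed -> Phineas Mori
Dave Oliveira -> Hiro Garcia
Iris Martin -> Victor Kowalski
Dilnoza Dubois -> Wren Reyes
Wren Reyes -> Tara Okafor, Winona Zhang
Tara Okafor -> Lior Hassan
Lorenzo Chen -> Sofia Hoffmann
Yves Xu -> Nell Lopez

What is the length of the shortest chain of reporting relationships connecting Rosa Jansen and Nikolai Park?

Rosa Jansen is 2 levels below Gretchen Novak, and Nikolai Park is 4 levels below Gretchen Novak (their lowest common manager). The shortest path runs up from Rosa Jansen to Gretchen Novak and back down to Nikolai Park: 2 + 4 = 6 links.

6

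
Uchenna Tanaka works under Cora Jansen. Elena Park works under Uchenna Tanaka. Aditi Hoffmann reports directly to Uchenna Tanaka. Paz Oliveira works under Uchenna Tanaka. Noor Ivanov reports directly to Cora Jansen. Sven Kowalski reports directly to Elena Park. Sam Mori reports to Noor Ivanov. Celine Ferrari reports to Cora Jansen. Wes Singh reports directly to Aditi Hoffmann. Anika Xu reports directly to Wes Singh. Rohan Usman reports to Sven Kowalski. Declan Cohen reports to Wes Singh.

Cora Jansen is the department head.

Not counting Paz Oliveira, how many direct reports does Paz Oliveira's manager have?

Paz Oliveira reports to Uchenna Tanaka. Uchenna Tanaka's other direct reports are Elena Park, Aditi Hoffmann — 2 peers.

2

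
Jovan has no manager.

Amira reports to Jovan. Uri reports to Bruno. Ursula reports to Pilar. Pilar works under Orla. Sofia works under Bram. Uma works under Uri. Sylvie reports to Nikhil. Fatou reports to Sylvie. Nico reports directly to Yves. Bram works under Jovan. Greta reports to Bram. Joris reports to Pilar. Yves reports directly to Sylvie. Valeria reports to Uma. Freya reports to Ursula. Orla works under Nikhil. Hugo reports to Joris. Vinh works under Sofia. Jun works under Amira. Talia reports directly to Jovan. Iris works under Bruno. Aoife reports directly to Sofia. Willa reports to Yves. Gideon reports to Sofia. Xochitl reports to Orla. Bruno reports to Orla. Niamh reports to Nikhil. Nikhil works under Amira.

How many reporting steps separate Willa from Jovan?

5

Chain from Willa up to Jovan: Willa → Yves → Sylvie → Nikhil → Amira → Jovan. That is 5 steps up, so Willa is 5 levels below Jovan.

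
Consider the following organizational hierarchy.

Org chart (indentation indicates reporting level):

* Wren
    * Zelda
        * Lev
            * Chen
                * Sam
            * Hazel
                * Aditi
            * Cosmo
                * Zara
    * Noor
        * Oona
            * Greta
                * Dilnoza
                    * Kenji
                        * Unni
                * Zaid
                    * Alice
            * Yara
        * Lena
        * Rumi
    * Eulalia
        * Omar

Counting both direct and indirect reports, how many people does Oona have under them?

7

Oona directly manages Greta, Yara. Under Greta: Zaid, Alice, Dilnoza, Kenji, Unni (5). Yara has no reports. So Oona's organization is 2 direct reports plus everyone under them: 6 + 1 = 7.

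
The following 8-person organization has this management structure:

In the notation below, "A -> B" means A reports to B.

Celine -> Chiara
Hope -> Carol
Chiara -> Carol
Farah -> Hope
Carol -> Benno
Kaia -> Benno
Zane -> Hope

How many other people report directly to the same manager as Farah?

1

Farah reports to Hope. Hope's other direct reports are Zane — 1 peer.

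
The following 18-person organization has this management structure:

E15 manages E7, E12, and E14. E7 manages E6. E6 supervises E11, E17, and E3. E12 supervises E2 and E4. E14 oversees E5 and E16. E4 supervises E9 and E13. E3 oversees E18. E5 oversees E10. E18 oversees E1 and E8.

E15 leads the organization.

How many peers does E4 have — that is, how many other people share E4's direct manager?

1

E4 reports to E12. E12's other direct reports are E2 — 1 peer.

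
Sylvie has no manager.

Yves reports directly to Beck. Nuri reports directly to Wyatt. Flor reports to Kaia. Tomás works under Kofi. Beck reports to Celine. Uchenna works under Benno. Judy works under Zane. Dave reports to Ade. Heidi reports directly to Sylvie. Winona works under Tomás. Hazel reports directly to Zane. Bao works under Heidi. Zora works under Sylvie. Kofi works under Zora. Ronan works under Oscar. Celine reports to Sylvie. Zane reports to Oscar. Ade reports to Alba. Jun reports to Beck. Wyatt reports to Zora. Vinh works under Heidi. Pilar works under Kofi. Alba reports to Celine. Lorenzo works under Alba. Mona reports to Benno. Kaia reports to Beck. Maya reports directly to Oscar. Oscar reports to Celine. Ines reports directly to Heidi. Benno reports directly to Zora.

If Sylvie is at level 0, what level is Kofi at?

Chain from Kofi up to Sylvie: Kofi → Zora → Sylvie. That is 2 steps up, so Kofi is 2 levels below Sylvie.

2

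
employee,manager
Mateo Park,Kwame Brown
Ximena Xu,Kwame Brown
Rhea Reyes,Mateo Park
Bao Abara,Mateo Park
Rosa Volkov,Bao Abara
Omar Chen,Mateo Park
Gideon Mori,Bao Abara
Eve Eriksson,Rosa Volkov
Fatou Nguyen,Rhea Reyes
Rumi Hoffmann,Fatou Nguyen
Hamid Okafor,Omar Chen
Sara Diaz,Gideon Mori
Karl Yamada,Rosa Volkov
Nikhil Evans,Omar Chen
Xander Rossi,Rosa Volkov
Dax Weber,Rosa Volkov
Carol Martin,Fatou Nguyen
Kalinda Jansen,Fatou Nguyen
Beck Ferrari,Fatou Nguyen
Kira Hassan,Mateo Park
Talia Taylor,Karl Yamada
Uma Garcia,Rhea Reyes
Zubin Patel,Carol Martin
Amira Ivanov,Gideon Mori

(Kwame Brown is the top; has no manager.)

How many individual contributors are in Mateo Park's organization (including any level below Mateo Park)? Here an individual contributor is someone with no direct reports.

The people in Mateo Park's organization with no one reporting to them are Kira Hassan, Nikhil Evans, Hamid Okafor, Amira Ivanov, Sara Diaz, Dax Weber, Xander Rossi, Talia Taylor, Eve Eriksson, Uma Garcia, Beck Ferrari, Kalinda Jansen, Zubin Patel, Rumi Hoffmann. That is 14.

14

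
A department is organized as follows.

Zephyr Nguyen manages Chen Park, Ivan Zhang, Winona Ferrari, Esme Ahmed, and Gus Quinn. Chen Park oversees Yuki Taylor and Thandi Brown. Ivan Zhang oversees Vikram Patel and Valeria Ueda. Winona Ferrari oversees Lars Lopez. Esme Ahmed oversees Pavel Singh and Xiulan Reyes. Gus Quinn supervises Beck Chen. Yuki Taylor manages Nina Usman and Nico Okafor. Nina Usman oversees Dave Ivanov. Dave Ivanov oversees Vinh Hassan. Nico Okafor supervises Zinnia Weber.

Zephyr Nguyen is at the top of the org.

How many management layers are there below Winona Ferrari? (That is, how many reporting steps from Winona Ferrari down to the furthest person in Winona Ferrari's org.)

The longest chain under Winona Ferrari runs Winona Ferrari → Lars Lopez, which is 1 level below Winona Ferrari.

1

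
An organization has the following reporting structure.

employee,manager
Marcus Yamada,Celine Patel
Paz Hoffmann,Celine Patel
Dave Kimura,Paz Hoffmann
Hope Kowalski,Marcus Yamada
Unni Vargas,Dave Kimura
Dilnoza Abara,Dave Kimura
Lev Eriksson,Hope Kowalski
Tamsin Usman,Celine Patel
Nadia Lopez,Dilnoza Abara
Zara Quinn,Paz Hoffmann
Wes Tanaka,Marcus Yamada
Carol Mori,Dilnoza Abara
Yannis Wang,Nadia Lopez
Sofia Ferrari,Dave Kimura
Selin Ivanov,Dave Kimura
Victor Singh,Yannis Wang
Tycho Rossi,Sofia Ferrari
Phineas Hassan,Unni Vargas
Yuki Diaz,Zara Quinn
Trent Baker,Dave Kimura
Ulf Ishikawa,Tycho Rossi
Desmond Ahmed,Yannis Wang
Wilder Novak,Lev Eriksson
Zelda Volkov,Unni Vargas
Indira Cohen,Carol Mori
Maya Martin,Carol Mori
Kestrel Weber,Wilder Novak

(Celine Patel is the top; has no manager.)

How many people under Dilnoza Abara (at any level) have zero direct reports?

4

The people in Dilnoza Abara's organization with no one reporting to them are Maya Martin, Indira Cohen, Desmond Ahmed, Victor Singh. That is 4.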